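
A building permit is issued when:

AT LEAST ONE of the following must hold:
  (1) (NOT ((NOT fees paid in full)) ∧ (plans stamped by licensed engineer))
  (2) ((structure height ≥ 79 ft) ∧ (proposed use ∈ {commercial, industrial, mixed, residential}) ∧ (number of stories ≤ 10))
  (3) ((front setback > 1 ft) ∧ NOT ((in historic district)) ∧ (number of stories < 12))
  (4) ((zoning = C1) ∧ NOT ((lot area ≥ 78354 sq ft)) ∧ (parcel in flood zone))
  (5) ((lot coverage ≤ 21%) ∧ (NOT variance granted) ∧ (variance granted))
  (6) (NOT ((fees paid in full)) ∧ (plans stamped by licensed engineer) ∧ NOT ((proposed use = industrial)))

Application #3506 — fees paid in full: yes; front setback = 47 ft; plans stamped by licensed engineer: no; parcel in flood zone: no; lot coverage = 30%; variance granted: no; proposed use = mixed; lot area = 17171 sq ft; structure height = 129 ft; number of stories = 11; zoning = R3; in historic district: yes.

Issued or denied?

Atomic conditions:
  NOT fees paid in full: yes → false
  plans stamped by licensed engineer: no → false
  structure height ≥ 79 ft: 129 ≥ 79 is true
  proposed use ∈ {commercial, industrial, mixed, residential}: mixed is in the set → true
  number of stories ≤ 10: 11 ≤ 10 is false
  front setback > 1 ft: 47 > 1 is true
  in historic district: yes → true
  number of stories < 12: 11 < 12 is true
  zoning = C1: R3 == C1 is false
  lot area ≥ 78354 sq ft: 17171 ≥ 78354 is false
  parcel in flood zone: no → false
  lot coverage ≤ 21%: 30 ≤ 21 is false
  NOT variance granted: no → true
  variance granted: no → false
  fees paid in full: yes → true
  proposed use = industrial: mixed == industrial is false
Combine:
[1.1] NOT false = true
[1] true AND false = false
[2] true AND true AND false = false
[3.2] NOT true = false
[3] true AND false AND true = false
[4.2] NOT false = true
[4] false AND true AND false = false
[5] false AND true AND false = false
[6.1] NOT true = false
[6.3] NOT false = true
[6] false AND false AND true = false
[root] false OR false OR false OR false OR false OR false = false
Overall: false → denied

Denied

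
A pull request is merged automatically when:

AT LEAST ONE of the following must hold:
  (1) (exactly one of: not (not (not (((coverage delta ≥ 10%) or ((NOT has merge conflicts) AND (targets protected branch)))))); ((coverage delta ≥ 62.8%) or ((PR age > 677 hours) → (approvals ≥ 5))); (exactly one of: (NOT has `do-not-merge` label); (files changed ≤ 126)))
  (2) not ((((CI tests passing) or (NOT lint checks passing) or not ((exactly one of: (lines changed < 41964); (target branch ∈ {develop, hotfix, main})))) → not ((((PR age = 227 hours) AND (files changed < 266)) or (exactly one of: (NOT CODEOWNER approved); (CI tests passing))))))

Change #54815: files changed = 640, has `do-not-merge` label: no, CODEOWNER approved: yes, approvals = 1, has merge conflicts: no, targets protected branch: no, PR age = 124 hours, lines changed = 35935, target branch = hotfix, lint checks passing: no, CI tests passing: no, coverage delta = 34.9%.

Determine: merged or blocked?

Atomic conditions:
  coverage delta ≥ 10%: 34.9 ≥ 10 is true
  NOT has merge conflicts: no → true
  targets protected branch: no → false
  coverage delta ≥ 62.8%: 34.9 ≥ 62.8 is false
  PR age > 677 hours: 124 > 677 is false
  approvals ≥ 5: 1 ≥ 5 is false
  NOT has `do-not-merge` label: no → true
  files changed ≤ 126: 640 ≤ 126 is false
  CI tests passing: no → false
  NOT lint checks passing: no → true
  lines changed < 41964: 35935 < 41964 is true
  target branch ∈ {develop, hotfix, main}: hotfix is in the set → true
  PR age = 227 hours: 124 == 227 is false
  files changed < 266: 640 < 266 is false
  NOT CODEOWNER approved: yes → false
Combine:
[1.1.1.1.1.2] true AND false = false
[1.1.1.1.1] true OR false = true
[1.1.1.1] NOT true = false
[1.1.1] NOT false = true
[1.1] NOT true = false
[1.2.2] false → false (antecedent false ⇒ implication holds) = true
[1.2] false OR true = true
[1.3] exactly-one(true, false) = true
[1] exactly-one(false, true, true) = false
[2.1.1.3.1] exactly-one(true, true) = false
[2.1.1.3] NOT false = true
[2.1.1] false OR true OR true = true
[2.1.2.1.1] false AND false = false
[2.1.2.1.2] exactly-one(false, false) = false
[2.1.2.1] false OR false = false
[2.1.2] NOT false = true
[2.1] true → true = true
[2] NOT true = false
[root] false OR false = false
Overall: false → blocked

Blocked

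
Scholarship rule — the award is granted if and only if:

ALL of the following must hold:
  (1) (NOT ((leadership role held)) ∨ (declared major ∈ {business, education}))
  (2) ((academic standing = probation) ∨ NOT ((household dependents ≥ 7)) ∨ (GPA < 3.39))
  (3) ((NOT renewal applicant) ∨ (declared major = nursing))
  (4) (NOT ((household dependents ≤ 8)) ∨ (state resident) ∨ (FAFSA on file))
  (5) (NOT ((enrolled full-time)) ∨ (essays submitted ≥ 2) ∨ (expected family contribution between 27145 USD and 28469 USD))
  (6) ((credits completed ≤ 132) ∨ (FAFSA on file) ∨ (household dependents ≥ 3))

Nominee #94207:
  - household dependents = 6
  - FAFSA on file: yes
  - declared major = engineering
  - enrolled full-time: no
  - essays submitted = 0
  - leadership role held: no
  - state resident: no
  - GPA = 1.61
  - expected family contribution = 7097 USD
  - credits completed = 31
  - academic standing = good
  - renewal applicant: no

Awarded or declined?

Awarded

Atomic conditions:
  leadership role held: no → false
  declared major ∈ {business, education}: engineering is not in the set → false
  academic standing = probation: good == probation is false
  household dependents ≥ 7: 6 ≥ 7 is false
  GPA < 3.39: 1.61 < 3.39 is true
  NOT renewal applicant: no → true
  declared major = nursing: engineering == nursing is false
  household dependents ≤ 8: 6 ≤ 8 is true
  state resident: no → false
  FAFSA on file: yes → true
  enrolled full-time: no → false
  essays submitted ≥ 2: 0 ≥ 2 is false
  expected family contribution between 27145 USD and 28469 USD: 7097 in [27145, 28469] is false
  credits completed ≤ 132: 31 ≤ 132 is true
  household dependents ≥ 3: 6 ≥ 3 is true
Combine:
[1.1] NOT false = true
[1] true OR false = true
[2.2] NOT false = true
[2] false OR true OR true = true
[3] true OR false = true
[4.1] NOT true = false
[4] false OR false OR true = true
[5.1] NOT false = true
[5] true OR false OR false = true
[6] true OR true OR true = true
[root] true AND true AND true AND true AND true AND true = true
Overall: true → awarded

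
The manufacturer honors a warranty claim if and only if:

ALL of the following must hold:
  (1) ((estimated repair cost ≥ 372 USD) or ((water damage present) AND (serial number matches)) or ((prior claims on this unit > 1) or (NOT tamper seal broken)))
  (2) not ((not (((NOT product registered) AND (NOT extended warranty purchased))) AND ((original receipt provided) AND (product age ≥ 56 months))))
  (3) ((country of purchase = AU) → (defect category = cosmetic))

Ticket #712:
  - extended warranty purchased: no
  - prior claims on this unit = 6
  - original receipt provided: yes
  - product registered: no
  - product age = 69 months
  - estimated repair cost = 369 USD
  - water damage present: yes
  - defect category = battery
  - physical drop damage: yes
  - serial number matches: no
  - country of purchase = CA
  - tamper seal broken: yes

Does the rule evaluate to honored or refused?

Honored

Atomic conditions:
  estimated repair cost ≥ 372 USD: 369 ≥ 372 is false
  water damage present: yes → true
  serial number matches: no → false
  prior claims on this unit > 1: 6 > 1 is true
  NOT tamper seal broken: yes → false
  NOT product registered: no → true
  NOT extended warranty purchased: no → true
  original receipt provided: yes → true
  product age ≥ 56 months: 69 ≥ 56 is true
  country of purchase = AU: CA == AU is false
  defect category = cosmetic: battery == cosmetic is false
Combine:
[1.2] true AND false = false
[1.3] true OR false = true
[1] false OR false OR true = true
[2.1.1.1] true AND true = true
[2.1.1] NOT true = false
[2.1.2] true AND true = true
[2.1] false AND true = false
[2] NOT false = true
[3] false → false (antecedent false ⇒ implication holds) = true
[root] true AND true AND true = true
Overall: true → honored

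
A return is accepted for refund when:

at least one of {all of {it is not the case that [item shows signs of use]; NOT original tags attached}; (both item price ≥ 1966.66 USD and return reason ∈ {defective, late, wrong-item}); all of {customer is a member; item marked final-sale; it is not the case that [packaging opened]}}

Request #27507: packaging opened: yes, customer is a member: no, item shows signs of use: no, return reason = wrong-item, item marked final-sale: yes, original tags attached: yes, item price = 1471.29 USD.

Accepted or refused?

Atomic conditions:
  item shows signs of use: no → false
  NOT original tags attached: yes → false
  item price ≥ 1966.66 USD: 1471.29 ≥ 1966.66 is false
  return reason ∈ {defective, late, wrong-item}: wrong-item is in the set → true
  customer is a member: no → false
  item marked final-sale: yes → true
  packaging opened: yes → true
Combine:
[1.1] NOT false = true
[1] true AND false = false
[2] false AND true = false
[3.3] NOT true = false
[3] false AND true AND false = false
[root] false OR false OR false = false
Overall: false → refused

Refused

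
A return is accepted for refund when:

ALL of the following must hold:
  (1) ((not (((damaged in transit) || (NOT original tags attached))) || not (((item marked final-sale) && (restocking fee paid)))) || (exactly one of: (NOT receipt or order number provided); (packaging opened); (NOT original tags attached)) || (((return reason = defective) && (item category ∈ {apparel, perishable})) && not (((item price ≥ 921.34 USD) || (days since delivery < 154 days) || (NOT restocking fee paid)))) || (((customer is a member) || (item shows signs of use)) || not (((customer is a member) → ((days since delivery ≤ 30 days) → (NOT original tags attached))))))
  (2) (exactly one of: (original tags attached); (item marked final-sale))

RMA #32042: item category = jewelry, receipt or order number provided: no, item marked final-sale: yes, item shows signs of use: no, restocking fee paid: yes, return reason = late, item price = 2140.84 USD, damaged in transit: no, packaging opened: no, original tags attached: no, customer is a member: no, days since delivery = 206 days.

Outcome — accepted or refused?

Refused

Atomic conditions:
  damaged in transit: no → false
  NOT original tags attached: no → true
  item marked final-sale: yes → true
  restocking fee paid: yes → true
  NOT receipt or order number provided: no → true
  packaging opened: no → false
  return reason = defective: late == defective is false
  item category ∈ {apparel, perishable}: jewelry is not in the set → false
  item price ≥ 921.34 USD: 2140.84 ≥ 921.34 is true
  days since delivery < 154 days: 206 < 154 is false
  NOT restocking fee paid: yes → false
  customer is a member: no → false
  item shows signs of use: no → false
  days since delivery ≤ 30 days: 206 ≤ 30 is false
  original tags attached: no → false
Combine:
[1.1.1.1] false OR true = true
[1.1.1] NOT true = false
[1.1.2.1] true AND true = true
[1.1.2] NOT true = false
[1.1] false OR false = false
[1.2] exactly-one(true, false, true) = false
[1.3.1] false AND false = false
[1.3.2.1] true OR false OR false = true
[1.3.2] NOT true = false
[1.3] false AND false = false
[1.4.1] false OR false = false
[1.4.2.1.2] false → true (antecedent false ⇒ implication holds) = true
[1.4.2.1] false → true (antecedent false ⇒ implication holds) = true
[1.4.2] NOT true = false
[1.4] false OR false = false
[1] false OR false OR false OR false = false
[2] exactly-one(false, true) = true
[root] false AND true = false
Overall: false → refused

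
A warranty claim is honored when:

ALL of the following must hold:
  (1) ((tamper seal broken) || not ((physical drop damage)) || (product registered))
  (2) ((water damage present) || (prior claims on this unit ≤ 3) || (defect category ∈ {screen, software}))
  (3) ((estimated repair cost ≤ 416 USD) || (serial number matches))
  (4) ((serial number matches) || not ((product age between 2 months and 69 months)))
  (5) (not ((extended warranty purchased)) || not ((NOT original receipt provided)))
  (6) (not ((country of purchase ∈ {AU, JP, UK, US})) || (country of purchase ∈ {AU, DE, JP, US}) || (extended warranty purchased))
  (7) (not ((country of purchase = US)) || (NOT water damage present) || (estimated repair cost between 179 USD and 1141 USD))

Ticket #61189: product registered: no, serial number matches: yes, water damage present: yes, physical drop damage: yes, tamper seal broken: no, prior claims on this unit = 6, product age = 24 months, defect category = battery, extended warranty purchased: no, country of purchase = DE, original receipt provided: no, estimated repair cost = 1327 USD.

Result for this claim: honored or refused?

Refused

Atomic conditions:
  tamper seal broken: no → false
  physical drop damage: yes → true
  product registered: no → false
  water damage present: yes → true
  prior claims on this unit ≤ 3: 6 ≤ 3 is false
  defect category ∈ {screen, software}: battery is not in the set → false
  estimated repair cost ≤ 416 USD: 1327 ≤ 416 is false
  serial number matches: yes → true
  product age between 2 months and 69 months: 24 in [2, 69] is true
  extended warranty purchased: no → false
  NOT original receipt provided: no → true
  country of purchase ∈ {AU, JP, UK, US}: DE is not in the set → false
  country of purchase ∈ {AU, DE, JP, US}: DE is in the set → true
  country of purchase = US: DE == US is false
  NOT water damage present: yes → false
  estimated repair cost between 179 USD and 1141 USD: 1327 in [179, 1141] is false
Combine:
[1.2] NOT true = false
[1] false OR false OR false = false
[2] true OR false OR false = true
[3] false OR true = true
[4.2] NOT true = false
[4] true OR false = true
[5.1] NOT false = true
[5.2] NOT true = false
[5] true OR false = true
[6.1] NOT false = true
[6] true OR true OR false = true
[7.1] NOT false = true
[7] true OR false OR false = true
[root] false AND true AND true AND true AND true AND true AND true = false
Overall: false → refused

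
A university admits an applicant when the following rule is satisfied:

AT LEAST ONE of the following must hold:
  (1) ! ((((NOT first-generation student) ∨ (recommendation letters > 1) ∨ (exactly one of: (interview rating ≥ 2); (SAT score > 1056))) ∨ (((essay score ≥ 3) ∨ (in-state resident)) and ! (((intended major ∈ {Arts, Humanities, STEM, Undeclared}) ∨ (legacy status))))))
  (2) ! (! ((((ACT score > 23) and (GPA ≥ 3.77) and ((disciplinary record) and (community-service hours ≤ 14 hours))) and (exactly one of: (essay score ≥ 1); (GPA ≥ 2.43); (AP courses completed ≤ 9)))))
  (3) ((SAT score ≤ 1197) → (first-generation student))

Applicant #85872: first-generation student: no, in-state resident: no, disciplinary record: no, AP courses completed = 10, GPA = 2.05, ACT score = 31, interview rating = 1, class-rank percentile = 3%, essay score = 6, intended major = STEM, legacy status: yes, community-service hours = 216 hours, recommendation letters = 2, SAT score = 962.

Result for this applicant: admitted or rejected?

Rejected

Atomic conditions:
  NOT first-generation student: no → true
  recommendation letters > 1: 2 > 1 is true
  interview rating ≥ 2: 1 ≥ 2 is false
  SAT score > 1056: 962 > 1056 is false
  essay score ≥ 3: 6 ≥ 3 is true
  in-state resident: no → false
  intended major ∈ {Arts, Humanities, STEM, Undeclared}: STEM is in the set → true
  legacy status: yes → true
  ACT score > 23: 31 > 23 is true
  GPA ≥ 3.77: 2.05 ≥ 3.77 is false
  disciplinary record: no → false
  community-service hours ≤ 14 hours: 216 ≤ 14 is false
  essay score ≥ 1: 6 ≥ 1 is true
  GPA ≥ 2.43: 2.05 ≥ 2.43 is false
  AP courses completed ≤ 9: 10 ≤ 9 is false
  SAT score ≤ 1197: 962 ≤ 1197 is true
  first-generation student: no → false
Combine:
[1.1.1.3] exactly-one(false, false) = false
[1.1.1] true OR true OR false = true
[1.1.2.1] true OR false = true
[1.1.2.2.1] true OR true = true
[1.1.2.2] NOT true = false
[1.1.2] true AND false = false
[1.1] true OR false = true
[1] NOT true = false
[2.1.1.1.3] false AND false = false
[2.1.1.1] true AND false AND false = false
[2.1.1.2] exactly-one(true, false, false) = true
[2.1.1] false AND true = false
[2.1] NOT false = true
[2] NOT true = false
[3] true → false = false
[root] false OR false OR false = false
Overall: false → rejected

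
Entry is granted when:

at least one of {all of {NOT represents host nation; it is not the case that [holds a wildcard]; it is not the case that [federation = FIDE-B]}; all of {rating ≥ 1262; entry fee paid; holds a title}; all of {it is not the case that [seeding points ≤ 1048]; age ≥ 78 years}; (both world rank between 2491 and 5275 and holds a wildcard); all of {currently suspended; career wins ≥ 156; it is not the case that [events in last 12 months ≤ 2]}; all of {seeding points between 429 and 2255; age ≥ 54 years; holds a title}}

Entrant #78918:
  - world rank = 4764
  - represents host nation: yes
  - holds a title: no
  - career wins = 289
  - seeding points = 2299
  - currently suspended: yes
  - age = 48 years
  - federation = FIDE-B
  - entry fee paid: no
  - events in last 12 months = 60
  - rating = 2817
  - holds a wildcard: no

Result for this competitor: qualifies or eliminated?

Atomic conditions:
  NOT represents host nation: yes → false
  holds a wildcard: no → false
  federation = FIDE-B: FIDE-B == FIDE-B is true
  rating ≥ 1262: 2817 ≥ 1262 is true
  entry fee paid: no → false
  holds a title: no → false
  seeding points ≤ 1048: 2299 ≤ 1048 is false
  age ≥ 78 years: 48 ≥ 78 is false
  world rank between 2491 and 5275: 4764 in [2491, 5275] is true
  currently suspended: yes → true
  career wins ≥ 156: 289 ≥ 156 is true
  events in last 12 months ≤ 2: 60 ≤ 2 is false
  seeding points between 429 and 2255: 2299 in [429, 2255] is false
  age ≥ 54 years: 48 ≥ 54 is false
Combine:
[1.2] NOT false = true
[1.3] NOT true = false
[1] false AND true AND false = false
[2] true AND false AND false = false
[3.1] NOT false = true
[3] true AND false = false
[4] true AND false = false
[5.3] NOT false = true
[5] true AND true AND true = true
[6] false AND false AND false = false
[root] false OR false OR false OR false OR true OR false = true
Overall: true → qualifies

Qualifies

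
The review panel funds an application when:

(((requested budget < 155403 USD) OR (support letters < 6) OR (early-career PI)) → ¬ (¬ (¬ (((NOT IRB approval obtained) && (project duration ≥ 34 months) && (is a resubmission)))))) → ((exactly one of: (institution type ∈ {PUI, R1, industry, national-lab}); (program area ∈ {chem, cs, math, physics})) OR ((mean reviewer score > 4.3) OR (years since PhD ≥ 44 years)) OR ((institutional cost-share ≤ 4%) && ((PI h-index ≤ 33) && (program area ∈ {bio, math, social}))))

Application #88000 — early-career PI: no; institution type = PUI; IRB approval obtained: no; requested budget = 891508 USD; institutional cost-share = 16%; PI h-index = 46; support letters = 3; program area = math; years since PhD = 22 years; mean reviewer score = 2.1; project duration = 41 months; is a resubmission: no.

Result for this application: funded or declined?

Declined

Atomic conditions:
  requested budget < 155403 USD: 891508 < 155403 is false
  support letters < 6: 3 < 6 is true
  early-career PI: no → false
  NOT IRB approval obtained: no → true
  project duration ≥ 34 months: 41 ≥ 34 is true
  is a resubmission: no → false
  institution type ∈ {PUI, R1, industry, national-lab}: PUI is in the set → true
  program area ∈ {chem, cs, math, physics}: math is in the set → true
  mean reviewer score > 4.3: 2.1 > 4.3 is false
  years since PhD ≥ 44 years: 22 ≥ 44 is false
  institutional cost-share ≤ 4%: 16 ≤ 4 is false
  PI h-index ≤ 33: 46 ≤ 33 is false
  program area ∈ {bio, math, social}: math is in the set → true
Combine:
[1.1] false OR true OR false = true
[1.2.1.1.1] true AND true AND false = false
[1.2.1.1] NOT false = true
[1.2.1] NOT true = false
[1.2] NOT false = true
[1] true → true = true
[2.1] exactly-one(true, true) = false
[2.2] false OR false = false
[2.3.2] false AND true = false
[2.3] false AND false = false
[2] false OR false OR false = false
[root] true → false = false
Overall: false → declined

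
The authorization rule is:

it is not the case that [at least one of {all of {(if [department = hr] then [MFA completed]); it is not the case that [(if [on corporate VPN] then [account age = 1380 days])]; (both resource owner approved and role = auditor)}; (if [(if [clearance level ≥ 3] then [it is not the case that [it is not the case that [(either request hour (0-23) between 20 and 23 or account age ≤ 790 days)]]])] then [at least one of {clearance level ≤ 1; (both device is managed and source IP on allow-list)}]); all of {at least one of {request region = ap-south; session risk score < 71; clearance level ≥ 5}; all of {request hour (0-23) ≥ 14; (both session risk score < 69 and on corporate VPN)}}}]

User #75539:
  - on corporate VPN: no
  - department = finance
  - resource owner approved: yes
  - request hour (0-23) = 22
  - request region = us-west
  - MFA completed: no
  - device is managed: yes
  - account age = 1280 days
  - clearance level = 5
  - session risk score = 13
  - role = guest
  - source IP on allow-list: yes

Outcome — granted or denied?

Atomic conditions:
  department = hr: finance == hr is false
  MFA completed: no → false
  on corporate VPN: no → false
  account age = 1380 days: 1280 == 1380 is false
  resource owner approved: yes → true
  role = auditor: guest == auditor is false
  clearance level ≥ 3: 5 ≥ 3 is true
  request hour (0-23) between 20 and 23: 22 in [20, 23] is true
  account age ≤ 790 days: 1280 ≤ 790 is false
  clearance level ≤ 1: 5 ≤ 1 is false
  device is managed: yes → true
  source IP on allow-list: yes → true
  request region = ap-south: us-west == ap-south is false
  session risk score < 71: 13 < 71 is true
  clearance level ≥ 5: 5 ≥ 5 is true
  request hour (0-23) ≥ 14: 22 ≥ 14 is true
  session risk score < 69: 13 < 69 is true
Combine:
[1.1.1] false → false (antecedent false ⇒ implication holds) = true
[1.1.2.1] false → false (antecedent false ⇒ implication holds) = true
[1.1.2] NOT true = false
[1.1.3] true AND false = false
[1.1] true AND false AND false = false
[1.2.1.2.1.1] true OR false = true
[1.2.1.2.1] NOT true = false
[1.2.1.2] NOT false = true
[1.2.1] true → true = true
[1.2.2.2] true AND true = true
[1.2.2] false OR true = true
[1.2] true → true = true
[1.3.1] false OR true OR true = true
[1.3.2.2] true AND false = false
[1.3.2] true AND false = false
[1.3] true AND false = false
[1] false OR true OR false = true
[root] NOT true = false
Overall: false → denied

Denied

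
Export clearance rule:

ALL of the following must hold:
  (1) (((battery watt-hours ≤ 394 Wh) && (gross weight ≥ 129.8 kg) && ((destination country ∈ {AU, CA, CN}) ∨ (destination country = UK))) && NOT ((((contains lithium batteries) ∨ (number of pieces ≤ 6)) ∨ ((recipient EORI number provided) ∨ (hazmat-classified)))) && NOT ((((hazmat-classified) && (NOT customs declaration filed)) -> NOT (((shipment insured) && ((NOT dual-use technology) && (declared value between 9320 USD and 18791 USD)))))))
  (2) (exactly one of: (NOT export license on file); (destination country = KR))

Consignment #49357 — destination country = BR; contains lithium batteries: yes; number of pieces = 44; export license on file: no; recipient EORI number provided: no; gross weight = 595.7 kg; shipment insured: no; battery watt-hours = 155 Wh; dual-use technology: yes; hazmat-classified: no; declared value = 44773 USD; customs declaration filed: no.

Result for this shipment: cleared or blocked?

Atomic conditions:
  battery watt-hours ≤ 394 Wh: 155 ≤ 394 is true
  gross weight ≥ 129.8 kg: 595.7 ≥ 129.8 is true
  destination country ∈ {AU, CA, CN}: BR is not in the set → false
  destination country = UK: BR == UK is false
  contains lithium batteries: yes → true
  number of pieces ≤ 6: 44 ≤ 6 is false
  recipient EORI number provided: no → false
  hazmat-classified: no → false
  NOT customs declaration filed: no → true
  shipment insured: no → false
  NOT dual-use technology: yes → false
  declared value between 9320 USD and 18791 USD: 44773 in [9320, 18791] is false
  NOT export license on file: no → true
  destination country = KR: BR == KR is false
Combine:
[1.1.3] false OR false = false
[1.1] true AND true AND false = false
[1.2.1.1] true OR false = true
[1.2.1.2] false OR false = false
[1.2.1] true OR false = true
[1.2] NOT true = false
[1.3.1.1] false AND true = false
[1.3.1.2.1.2] false AND false = false
[1.3.1.2.1] false AND false = false
[1.3.1.2] NOT false = true
[1.3.1] false → true (antecedent false ⇒ implication holds) = true
[1.3] NOT true = false
[1] false AND false AND false = false
[2] exactly-one(true, false) = true
[root] false AND true = false
Overall: false → blocked

Blocked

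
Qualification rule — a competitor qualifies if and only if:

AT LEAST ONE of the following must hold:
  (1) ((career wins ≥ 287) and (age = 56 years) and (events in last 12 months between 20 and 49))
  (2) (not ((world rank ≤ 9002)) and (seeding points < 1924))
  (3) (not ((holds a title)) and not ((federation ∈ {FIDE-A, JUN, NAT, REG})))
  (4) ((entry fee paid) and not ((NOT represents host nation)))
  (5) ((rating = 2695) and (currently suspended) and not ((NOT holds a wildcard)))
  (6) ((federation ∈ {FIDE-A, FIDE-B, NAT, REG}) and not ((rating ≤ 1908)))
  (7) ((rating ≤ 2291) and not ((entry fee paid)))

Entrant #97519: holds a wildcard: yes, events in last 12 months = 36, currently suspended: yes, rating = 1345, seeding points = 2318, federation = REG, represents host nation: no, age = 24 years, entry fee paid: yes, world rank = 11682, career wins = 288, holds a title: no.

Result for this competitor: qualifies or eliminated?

Atomic conditions:
  career wins ≥ 287: 288 ≥ 287 is true
  age = 56 years: 24 == 56 is false
  events in last 12 months between 20 and 49: 36 in [20, 49] is true
  world rank ≤ 9002: 11682 ≤ 9002 is false
  seeding points < 1924: 2318 < 1924 is false
  holds a title: no → false
  federation ∈ {FIDE-A, JUN, NAT, REG}: REG is in the set → true
  entry fee paid: yes → true
  NOT represents host nation: no → true
  rating = 2695: 1345 == 2695 is false
  currently suspended: yes → true
  NOT holds a wildcard: yes → false
  federation ∈ {FIDE-A, FIDE-B, NAT, REG}: REG is in the set → true
  rating ≤ 1908: 1345 ≤ 1908 is true
  rating ≤ 2291: 1345 ≤ 2291 is true
Combine:
[1] true AND false AND true = false
[2.1] NOT false = true
[2] true AND false = false
[3.1] NOT false = true
[3.2] NOT true = false
[3] true AND false = false
[4.2] NOT true = false
[4] true AND false = false
[5.3] NOT false = true
[5] false AND true AND true = false
[6.2] NOT true = false
[6] true AND false = false
[7.2] NOT true = false
[7] true AND false = false
[root] false OR false OR false OR false OR false OR false OR false = false
Overall: false → eliminated

Eliminated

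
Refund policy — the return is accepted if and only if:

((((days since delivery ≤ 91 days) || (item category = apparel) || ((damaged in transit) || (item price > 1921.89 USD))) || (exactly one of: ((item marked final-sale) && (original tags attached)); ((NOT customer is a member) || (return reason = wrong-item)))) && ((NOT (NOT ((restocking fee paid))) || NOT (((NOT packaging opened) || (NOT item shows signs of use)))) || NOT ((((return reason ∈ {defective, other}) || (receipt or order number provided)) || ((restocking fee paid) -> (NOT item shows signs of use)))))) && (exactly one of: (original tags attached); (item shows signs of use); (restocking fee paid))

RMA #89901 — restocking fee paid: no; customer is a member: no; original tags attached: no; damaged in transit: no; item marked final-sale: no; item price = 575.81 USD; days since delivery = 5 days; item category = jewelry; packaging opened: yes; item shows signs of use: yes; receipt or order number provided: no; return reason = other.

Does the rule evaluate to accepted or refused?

Accepted

Atomic conditions:
  days since delivery ≤ 91 days: 5 ≤ 91 is true
  item category = apparel: jewelry == apparel is false
  damaged in transit: no → false
  item price > 1921.89 USD: 575.81 > 1921.89 is false
  item marked final-sale: no → false
  original tags attached: no → false
  NOT customer is a member: no → true
  return reason = wrong-item: other == wrong-item is false
  restocking fee paid: no → false
  NOT packaging opened: yes → false
  NOT item shows signs of use: yes → false
  return reason ∈ {defective, other}: other is in the set → true
  receipt or order number provided: no → false
  item shows signs of use: yes → true
Combine:
[1.1.1.3] false OR false = false
[1.1.1] true OR false OR false = true
[1.1.2.1] false AND false = false
[1.1.2.2] true OR false = true
[1.1.2] exactly-one(false, true) = true
[1.1] true OR true = true
[1.2.1.1.1] NOT false = true
[1.2.1.1] NOT true = false
[1.2.1.2.1] false OR false = false
[1.2.1.2] NOT false = true
[1.2.1] false OR true = true
[1.2.2.1.1] true OR false = true
[1.2.2.1.2] false → false (antecedent false ⇒ implication holds) = true
[1.2.2.1] true OR true = true
[1.2.2] NOT true = false
[1.2] true OR false = true
[1] true AND true = true
[2] exactly-one(false, true, false) = true
[root] true AND true = true
Overall: true → accepted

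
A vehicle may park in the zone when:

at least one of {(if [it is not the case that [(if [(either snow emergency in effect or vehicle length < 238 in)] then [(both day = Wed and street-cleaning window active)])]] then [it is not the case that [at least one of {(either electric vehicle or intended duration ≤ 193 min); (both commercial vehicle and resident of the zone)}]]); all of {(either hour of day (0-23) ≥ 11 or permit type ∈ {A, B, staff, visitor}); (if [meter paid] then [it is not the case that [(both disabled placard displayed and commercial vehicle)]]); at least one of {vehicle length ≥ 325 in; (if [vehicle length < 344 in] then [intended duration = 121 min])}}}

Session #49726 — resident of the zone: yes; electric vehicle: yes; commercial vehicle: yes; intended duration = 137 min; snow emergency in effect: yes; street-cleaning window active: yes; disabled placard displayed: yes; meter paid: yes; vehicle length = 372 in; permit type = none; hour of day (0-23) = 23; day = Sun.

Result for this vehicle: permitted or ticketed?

Atomic conditions:
  snow emergency in effect: yes → true
  vehicle length < 238 in: 372 < 238 is false
  day = Wed: Sun == Wed is false
  street-cleaning window active: yes → true
  electric vehicle: yes → true
  intended duration ≤ 193 min: 137 ≤ 193 is true
  commercial vehicle: yes → true
  resident of the zone: yes → true
  hour of day (0-23) ≥ 11: 23 ≥ 11 is true
  permit type ∈ {A, B, staff, visitor}: none is not in the set → false
  meter paid: yes → true
  disabled placard displayed: yes → true
  vehicle length ≥ 325 in: 372 ≥ 325 is true
  vehicle length < 344 in: 372 < 344 is false
  intended duration = 121 min: 137 == 121 is false
Combine:
[1.1.1.1] true OR false = true
[1.1.1.2] false AND true = false
[1.1.1] true → false = false
[1.1] NOT false = true
[1.2.1.1] true OR true = true
[1.2.1.2] true AND true = true
[1.2.1] true OR true = true
[1.2] NOT true = false
[1] true → false = false
[2.1] true OR false = true
[2.2.2.1] true AND true = true
[2.2.2] NOT true = false
[2.2] true → false = false
[2.3.2] false → false (antecedent false ⇒ implication holds) = true
[2.3] true OR true = true
[2] true AND false AND true = false
[root] false OR false = false
Overall: false → ticketed

Ticketed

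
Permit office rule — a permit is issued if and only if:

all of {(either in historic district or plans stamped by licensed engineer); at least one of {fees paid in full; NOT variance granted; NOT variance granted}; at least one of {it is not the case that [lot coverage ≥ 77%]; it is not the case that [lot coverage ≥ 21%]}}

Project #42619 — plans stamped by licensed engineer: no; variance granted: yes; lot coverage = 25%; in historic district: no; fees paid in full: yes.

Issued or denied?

Denied

Atomic conditions:
  in historic district: no → false
  plans stamped by licensed engineer: no → false
  fees paid in full: yes → true
  NOT variance granted: yes → false
  lot coverage ≥ 77%: 25 ≥ 77 is false
  lot coverage ≥ 21%: 25 ≥ 21 is true
Combine:
[1] false OR false = false
[2] true OR false OR false = true
[3.1] NOT false = true
[3.2] NOT true = false
[3] true OR false = true
[root] false AND true AND true = false
Overall: false → denied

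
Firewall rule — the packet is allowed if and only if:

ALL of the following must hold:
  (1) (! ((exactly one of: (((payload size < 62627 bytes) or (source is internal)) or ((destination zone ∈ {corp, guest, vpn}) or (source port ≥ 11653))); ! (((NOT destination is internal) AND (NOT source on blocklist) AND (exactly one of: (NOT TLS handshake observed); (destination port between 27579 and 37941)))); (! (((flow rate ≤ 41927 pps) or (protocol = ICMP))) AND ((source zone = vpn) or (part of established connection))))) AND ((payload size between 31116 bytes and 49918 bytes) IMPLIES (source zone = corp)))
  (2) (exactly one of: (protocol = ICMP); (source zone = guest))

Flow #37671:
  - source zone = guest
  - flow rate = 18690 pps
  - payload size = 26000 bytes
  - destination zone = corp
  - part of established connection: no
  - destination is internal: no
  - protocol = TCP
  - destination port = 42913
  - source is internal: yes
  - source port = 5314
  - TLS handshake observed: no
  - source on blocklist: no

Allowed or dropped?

Dropped

Atomic conditions:
  payload size < 62627 bytes: 26000 < 62627 is true
  source is internal: yes → true
  destination zone ∈ {corp, guest, vpn}: corp is in the set → true
  source port ≥ 11653: 5314 ≥ 11653 is false
  NOT destination is internal: no → true
  NOT source on blocklist: no → true
  NOT TLS handshake observed: no → true
  destination port between 27579 and 37941: 42913 in [27579, 37941] is false
  flow rate ≤ 41927 pps: 18690 ≤ 41927 is true
  protocol = ICMP: TCP == ICMP is false
  source zone = vpn: guest == vpn is false
  part of established connection: no → false
  payload size between 31116 bytes and 49918 bytes: 26000 in [31116, 49918] is false
  source zone = corp: guest == corp is false
  source zone = guest: guest == guest is true
Combine:
[1.1.1.1.1] true OR true = true
[1.1.1.1.2] true OR false = true
[1.1.1.1] true OR true = true
[1.1.1.2.1.3] exactly-one(true, false) = true
[1.1.1.2.1] true AND true AND true = true
[1.1.1.2] NOT true = false
[1.1.1.3.1.1] true OR false = true
[1.1.1.3.1] NOT true = false
[1.1.1.3.2] false OR false = false
[1.1.1.3] false AND false = false
[1.1.1] exactly-one(true, false, false) = true
[1.1] NOT true = false
[1.2] false → false (antecedent false ⇒ implication holds) = true
[1] false AND true = false
[2] exactly-one(false, true) = true
[root] false AND true = false
Overall: false → dropped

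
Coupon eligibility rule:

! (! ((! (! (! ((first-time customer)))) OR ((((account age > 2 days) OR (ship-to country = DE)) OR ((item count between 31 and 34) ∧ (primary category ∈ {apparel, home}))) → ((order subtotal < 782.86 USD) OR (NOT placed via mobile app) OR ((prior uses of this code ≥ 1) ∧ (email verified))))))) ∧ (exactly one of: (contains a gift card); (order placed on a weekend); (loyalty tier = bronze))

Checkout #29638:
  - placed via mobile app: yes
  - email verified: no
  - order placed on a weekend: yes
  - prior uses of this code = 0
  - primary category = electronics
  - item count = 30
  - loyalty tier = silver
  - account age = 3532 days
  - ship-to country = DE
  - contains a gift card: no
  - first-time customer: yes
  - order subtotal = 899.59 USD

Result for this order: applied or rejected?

Rejected

Atomic conditions:
  first-time customer: yes → true
  account age > 2 days: 3532 > 2 is true
  ship-to country = DE: DE == DE is true
  item count between 31 and 34: 30 in [31, 34] is false
  primary category ∈ {apparel, home}: electronics is not in the set → false
  order subtotal < 782.86 USD: 899.59 < 782.86 is false
  NOT placed via mobile app: yes → false
  prior uses of this code ≥ 1: 0 ≥ 1 is false
  email verified: no → false
  contains a gift card: no → false
  order placed on a weekend: yes → true
  loyalty tier = bronze: silver == bronze is false
Combine:
[1.1.1.1.1.1] NOT true = false
[1.1.1.1.1] NOT false = true
[1.1.1.1] NOT true = false
[1.1.1.2.1.1] true OR true = true
[1.1.1.2.1.2] false AND false = false
[1.1.1.2.1] true OR false = true
[1.1.1.2.2.3] false AND false = false
[1.1.1.2.2] false OR false OR false = false
[1.1.1.2] true → false = false
[1.1.1] false OR false = false
[1.1] NOT false = true
[1] NOT true = false
[2] exactly-one(false, true, false) = true
[root] false AND true = false
Overall: false → rejected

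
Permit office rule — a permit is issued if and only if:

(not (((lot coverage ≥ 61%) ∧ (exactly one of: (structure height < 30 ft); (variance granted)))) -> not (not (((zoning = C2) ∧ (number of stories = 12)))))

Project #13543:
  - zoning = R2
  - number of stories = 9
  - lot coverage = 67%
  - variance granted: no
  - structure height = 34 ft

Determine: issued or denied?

Denied

Atomic conditions:
  lot coverage ≥ 61%: 67 ≥ 61 is true
  structure height < 30 ft: 34 < 30 is false
  variance granted: no → false
  zoning = C2: R2 == C2 is false
  number of stories = 12: 9 == 12 is false
Combine:
[1.1.2] exactly-one(false, false) = false
[1.1] true AND false = false
[1] NOT false = true
[2.1.1] false AND false = false
[2.1] NOT false = true
[2] NOT true = false
[root] true → false = false
Overall: false → denied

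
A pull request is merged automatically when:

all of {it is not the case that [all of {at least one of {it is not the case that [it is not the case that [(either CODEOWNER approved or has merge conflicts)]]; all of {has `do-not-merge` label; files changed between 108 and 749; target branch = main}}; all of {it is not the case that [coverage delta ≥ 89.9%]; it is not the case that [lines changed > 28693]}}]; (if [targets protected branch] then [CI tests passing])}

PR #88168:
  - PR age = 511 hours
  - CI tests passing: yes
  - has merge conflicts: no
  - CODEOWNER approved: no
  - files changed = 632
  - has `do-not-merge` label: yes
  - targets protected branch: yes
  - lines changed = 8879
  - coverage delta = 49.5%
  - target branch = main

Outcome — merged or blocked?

Atomic conditions:
  CODEOWNER approved: no → false
  has merge conflicts: no → false
  has `do-not-merge` label: yes → true
  files changed between 108 and 749: 632 in [108, 749] is true
  target branch = main: main == main is true
  coverage delta ≥ 89.9%: 49.5 ≥ 89.9 is false
  lines changed > 28693: 8879 > 28693 is false
  targets protected branch: yes → true
  CI tests passing: yes → true
Combine:
[1.1.1.1.1.1] false OR false = false
[1.1.1.1.1] NOT false = true
[1.1.1.1] NOT true = false
[1.1.1.2] true AND true AND true = true
[1.1.1] false OR true = true
[1.1.2.1] NOT false = true
[1.1.2.2] NOT false = true
[1.1.2] true AND true = true
[1.1] true AND true = true
[1] NOT true = false
[2] true → true = true
[root] false AND true = false
Overall: false → blocked

Blocked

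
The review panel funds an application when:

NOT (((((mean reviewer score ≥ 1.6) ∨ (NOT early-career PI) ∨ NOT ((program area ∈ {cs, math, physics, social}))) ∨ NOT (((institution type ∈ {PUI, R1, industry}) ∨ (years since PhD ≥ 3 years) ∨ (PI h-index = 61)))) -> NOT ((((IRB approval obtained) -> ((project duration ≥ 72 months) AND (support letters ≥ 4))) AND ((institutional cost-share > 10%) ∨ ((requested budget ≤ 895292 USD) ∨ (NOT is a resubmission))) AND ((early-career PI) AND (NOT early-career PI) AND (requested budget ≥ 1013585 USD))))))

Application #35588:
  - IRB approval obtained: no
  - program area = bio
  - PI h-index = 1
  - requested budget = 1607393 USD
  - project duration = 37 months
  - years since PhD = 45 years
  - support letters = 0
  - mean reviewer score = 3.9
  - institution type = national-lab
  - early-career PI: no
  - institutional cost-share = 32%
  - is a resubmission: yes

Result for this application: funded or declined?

Declined

Atomic conditions:
  mean reviewer score ≥ 1.6: 3.9 ≥ 1.6 is true
  NOT early-career PI: no → true
  program area ∈ {cs, math, physics, social}: bio is not in the set → false
  institution type ∈ {PUI, R1, industry}: national-lab is not in the set → false
  years since PhD ≥ 3 years: 45 ≥ 3 is true
  PI h-index = 61: 1 == 61 is false
  IRB approval obtained: no → false
  project duration ≥ 72 months: 37 ≥ 72 is false
  support letters ≥ 4: 0 ≥ 4 is false
  institutional cost-share > 10%: 32 > 10 is true
  requested budget ≤ 895292 USD: 1607393 ≤ 895292 is false
  NOT is a resubmission: yes → false
  early-career PI: no → false
  requested budget ≥ 1013585 USD: 1607393 ≥ 1013585 is true
Combine:
[1.1.1.3] NOT false = true
[1.1.1] true OR true OR true = true
[1.1.2.1] false OR true OR false = true
[1.1.2] NOT true = false
[1.1] true OR false = true
[1.2.1.1.2] false AND false = false
[1.2.1.1] false → false (antecedent false ⇒ implication holds) = true
[1.2.1.2.2] false OR false = false
[1.2.1.2] true OR false = true
[1.2.1.3] false AND true AND true = false
[1.2.1] true AND true AND false = false
[1.2] NOT false = true
[1] true → true = true
[root] NOT true = false
Overall: false → declined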